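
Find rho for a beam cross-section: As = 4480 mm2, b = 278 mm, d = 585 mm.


rho = As / (b * d)
= 4480 / (278 * 585)
= 0.0275

0.0275


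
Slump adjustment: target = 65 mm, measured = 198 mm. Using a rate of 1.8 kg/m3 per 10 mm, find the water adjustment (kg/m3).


Difference = 65 - 198 = -133 mm
Water adjustment = -133 * 1.8 / 10 = -23.9 kg/m3

-23.9


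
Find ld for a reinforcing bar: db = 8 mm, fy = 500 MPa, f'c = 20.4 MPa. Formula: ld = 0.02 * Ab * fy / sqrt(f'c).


Ab = pi * 8^2 / 4 = 50.265 mm2
ld = 0.02 * 50.265 * 500 / sqrt(20.4)
= 111.3 mm

111.3


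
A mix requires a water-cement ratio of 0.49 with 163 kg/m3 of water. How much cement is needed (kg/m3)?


Cement = water / (w/c)
= 163 / 0.49
= 332.7 kg/m3

332.7


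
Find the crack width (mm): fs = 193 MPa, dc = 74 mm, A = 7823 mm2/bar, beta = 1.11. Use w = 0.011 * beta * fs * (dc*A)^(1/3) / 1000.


w = 0.011 * beta * fs * (dc * A)^(1/3) / 1000
= 0.011 * 1.11 * 193 * (74 * 7823)^(1/3) / 1000
= 0.196 mm

0.196


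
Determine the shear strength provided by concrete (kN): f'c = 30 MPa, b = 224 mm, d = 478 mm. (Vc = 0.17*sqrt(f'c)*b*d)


Vc = 0.17 * sqrt(30) * 224 * 478 / 1000
= 99.7 kN

99.7


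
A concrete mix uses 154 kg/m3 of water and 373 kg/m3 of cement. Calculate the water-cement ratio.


w/c = water / cement
w/c = 154 / 373 = 0.413

0.413


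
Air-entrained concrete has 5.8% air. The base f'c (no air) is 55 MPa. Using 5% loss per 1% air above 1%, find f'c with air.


Strength loss = (5.8 - 1) * 5 = 24.0%
f'c = 55 * (1 - 24.0/100)
= 41.8 MPa

41.8


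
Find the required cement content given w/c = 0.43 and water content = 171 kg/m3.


Cement = water / (w/c)
= 171 / 0.43
= 397.7 kg/m3

397.7


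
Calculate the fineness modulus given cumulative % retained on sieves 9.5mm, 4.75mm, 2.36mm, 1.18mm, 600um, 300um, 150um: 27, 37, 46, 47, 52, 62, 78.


FM = sum(cumulative % retained) / 100
= 349 / 100
= 3.49

3.49


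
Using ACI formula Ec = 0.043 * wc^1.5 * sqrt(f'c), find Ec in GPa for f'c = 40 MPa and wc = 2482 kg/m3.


Ec = 0.043 * 2482^1.5 * sqrt(40) / 1000
= 33.63 GPa

33.63


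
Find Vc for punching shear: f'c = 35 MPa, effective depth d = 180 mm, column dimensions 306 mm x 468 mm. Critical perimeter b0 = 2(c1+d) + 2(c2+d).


b0 = 2*(306 + 180) + 2*(468 + 180) = 2268 mm
Vc = 0.33 * sqrt(35) * 2268 * 180 / 1000
= 797.01 kN

797.01


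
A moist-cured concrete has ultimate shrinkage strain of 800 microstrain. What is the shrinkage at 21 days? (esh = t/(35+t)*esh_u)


esh(21) = 21 / (35 + 21) * 800
= 21 / 56 * 800
= 300.0 microstrain

300.0


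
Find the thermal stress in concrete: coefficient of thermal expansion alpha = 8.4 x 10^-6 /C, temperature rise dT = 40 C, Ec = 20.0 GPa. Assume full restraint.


sigma = alpha * dT * Ec
= 8.4e-6 * 40 * 20.0 * 1000
= 6.72 MPa

6.72


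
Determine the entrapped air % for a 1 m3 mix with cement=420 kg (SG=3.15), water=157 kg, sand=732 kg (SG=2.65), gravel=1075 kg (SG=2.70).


Vol cement = 420 / (3.15 * 1000) = 0.133333 m3
Vol water = 157 / 1000 = 0.157 m3
Vol sand = 732 / (2.65 * 1000) = 0.276226 m3
Vol gravel = 1075 / (2.70 * 1000) = 0.398148 m3
Total solid + water volume = 0.964708 m3
Air = (1 - 0.964708) * 100 = 3.53%

3.53


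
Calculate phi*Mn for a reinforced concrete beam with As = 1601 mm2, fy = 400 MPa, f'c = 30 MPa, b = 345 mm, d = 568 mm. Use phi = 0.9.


a = As * fy / (0.85 * f'c * b)
= 1601 * 400 / (0.85 * 30 * 345)
= 72.7934 mm
Mn = As * fy * (d - a/2) / 10^6
= 340.4388 kN-m
phi*Mn = 0.9 * 340.4388 = 306.39 kN-m

306.39


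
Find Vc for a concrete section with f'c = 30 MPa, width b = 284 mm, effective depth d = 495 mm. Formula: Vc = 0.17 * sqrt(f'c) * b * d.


Vc = 0.17 * sqrt(30) * 284 * 495 / 1000
= 130.9 kN

130.9


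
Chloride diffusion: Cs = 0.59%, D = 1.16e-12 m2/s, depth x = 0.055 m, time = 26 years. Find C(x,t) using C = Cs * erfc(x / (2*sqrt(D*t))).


t_seconds = 26 * 365.25 * 24 * 3600 = 820497600.0 s
arg = 0.055 / (2 * sqrt(1.16e-12 * 820497600.0))
= 0.8914
erfc(0.8914) = 0.2075
C = 0.59 * 0.2075 = 0.1224%

0.1224


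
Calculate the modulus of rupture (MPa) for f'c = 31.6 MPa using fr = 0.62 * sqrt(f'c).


fr = 0.62 * sqrt(31.6)
= 3.485 MPa

3.485


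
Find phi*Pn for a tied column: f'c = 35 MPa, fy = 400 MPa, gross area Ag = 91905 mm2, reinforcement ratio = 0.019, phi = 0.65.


Ast = rho * Ag = 0.019 * 91905 = 1746.195 mm2
phi*Pn = 0.65 * 0.80 * (0.85 * 35 * (91905 - 1746.195) + 400 * 1746.195) / 1000
= 1757.97 kN

1757.97


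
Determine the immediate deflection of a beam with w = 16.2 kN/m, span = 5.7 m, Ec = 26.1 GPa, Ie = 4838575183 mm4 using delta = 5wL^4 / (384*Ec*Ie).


Convert: L = 5.7 m = 5700 mm, Ec = 26.1 GPa = 26100 MPa
delta = 5 * 16.2 * 5700^4 / (384 * 26100 * 4838575183)
= 1.76 mm

1.76


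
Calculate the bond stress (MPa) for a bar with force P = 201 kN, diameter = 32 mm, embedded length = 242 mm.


u = P / (pi * db * ld)
= 201 * 1000 / (pi * 32 * 242)
= 8.262 MPa

8.262


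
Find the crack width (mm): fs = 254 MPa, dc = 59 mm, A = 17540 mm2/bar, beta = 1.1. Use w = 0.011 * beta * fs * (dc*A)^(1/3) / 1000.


w = 0.011 * beta * fs * (dc * A)^(1/3) / 1000
= 0.011 * 1.1 * 254 * (59 * 17540)^(1/3) / 1000
= 0.311 mm

0.311


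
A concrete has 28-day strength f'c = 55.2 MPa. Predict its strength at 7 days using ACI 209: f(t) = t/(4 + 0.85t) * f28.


f(7) = 7 / (4 + 0.85 * 7) * 55.2
= 7 / 9.95 * 55.2
= 38.83 MPa

38.83


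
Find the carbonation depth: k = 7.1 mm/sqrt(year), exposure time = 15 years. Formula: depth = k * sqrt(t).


depth = k * sqrt(t)
= 7.1 * sqrt(15)
= 27.5 mm

27.5


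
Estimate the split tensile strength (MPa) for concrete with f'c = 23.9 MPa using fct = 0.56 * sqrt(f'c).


fct = 0.56 * sqrt(23.9)
= 0.56 * 4.889
= 2.738 MPa

2.738


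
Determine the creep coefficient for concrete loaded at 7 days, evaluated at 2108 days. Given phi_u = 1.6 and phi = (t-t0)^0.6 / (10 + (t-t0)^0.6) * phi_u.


dt = 2108 - 7 = 2101
phi = 2101^0.6 / (10 + 2101^0.6) * 1.6
= 1.453

1.453


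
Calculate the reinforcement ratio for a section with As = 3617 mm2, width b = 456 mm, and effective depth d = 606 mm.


rho = As / (b * d)
= 3617 / (456 * 606)
= 0.0131

0.0131


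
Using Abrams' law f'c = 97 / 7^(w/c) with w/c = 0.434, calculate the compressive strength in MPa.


f'c = 97 / 7^0.434
= 97 / 2.327
= 41.69 MPa

41.69


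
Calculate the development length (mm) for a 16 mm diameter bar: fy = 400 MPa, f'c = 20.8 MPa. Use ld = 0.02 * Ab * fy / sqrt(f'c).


Ab = pi * 16^2 / 4 = 201.062 mm2
ld = 0.02 * 201.062 * 400 / sqrt(20.8)
= 352.7 mm

352.7


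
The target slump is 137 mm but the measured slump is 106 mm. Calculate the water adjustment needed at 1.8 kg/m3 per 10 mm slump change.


Difference = 137 - 106 = 31 mm
Water adjustment = 31 * 1.8 / 10 = 5.6 kg/m3

5.6


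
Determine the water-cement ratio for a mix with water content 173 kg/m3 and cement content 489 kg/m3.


w/c = water / cement
w/c = 173 / 489 = 0.354

0.354


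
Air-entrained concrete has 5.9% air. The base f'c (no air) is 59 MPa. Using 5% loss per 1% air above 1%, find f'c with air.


Strength loss = (5.9 - 1) * 5 = 24.5%
f'c = 59 * (1 - 24.5/100)
= 44.55 MPa

44.55


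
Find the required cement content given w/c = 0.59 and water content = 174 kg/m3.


Cement = water / (w/c)
= 174 / 0.59
= 294.9 kg/m3

294.9


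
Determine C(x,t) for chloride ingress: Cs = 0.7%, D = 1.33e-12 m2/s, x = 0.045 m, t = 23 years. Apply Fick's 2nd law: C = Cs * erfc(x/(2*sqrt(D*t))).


t_seconds = 23 * 365.25 * 24 * 3600 = 725824800.0 s
arg = 0.045 / (2 * sqrt(1.33e-12 * 725824800.0))
= 0.7242
erfc(0.7242) = 0.3058
C = 0.7 * 0.3058 = 0.214%

0.214


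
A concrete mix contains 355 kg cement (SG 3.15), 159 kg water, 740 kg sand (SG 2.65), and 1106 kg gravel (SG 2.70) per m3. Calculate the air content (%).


Vol cement = 355 / (3.15 * 1000) = 0.112698 m3
Vol water = 159 / 1000 = 0.159 m3
Vol sand = 740 / (2.65 * 1000) = 0.279245 m3
Vol gravel = 1106 / (2.70 * 1000) = 0.40963 m3
Total solid + water volume = 0.960573 m3
Air = (1 - 0.960573) * 100 = 3.94%

3.94


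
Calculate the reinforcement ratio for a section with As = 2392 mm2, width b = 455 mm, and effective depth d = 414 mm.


rho = As / (b * d)
= 2392 / (455 * 414)
= 0.0127

0.0127


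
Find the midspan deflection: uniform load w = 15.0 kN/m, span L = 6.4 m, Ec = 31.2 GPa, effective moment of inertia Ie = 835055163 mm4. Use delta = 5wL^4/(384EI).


Convert: L = 6.4 m = 6400 mm, Ec = 31.2 GPa = 31200 MPa
delta = 5 * 15.0 * 6400^4 / (384 * 31200 * 835055163)
= 12.58 mm

12.58


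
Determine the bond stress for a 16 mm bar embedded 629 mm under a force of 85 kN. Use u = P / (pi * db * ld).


u = P / (pi * db * ld)
= 85 * 1000 / (pi * 16 * 629)
= 2.688 MPa

2.688


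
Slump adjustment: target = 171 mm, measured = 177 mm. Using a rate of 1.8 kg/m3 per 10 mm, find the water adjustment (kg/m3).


Difference = 171 - 177 = -6 mm
Water adjustment = -6 * 1.8 / 10 = -1.1 kg/m3

-1.1


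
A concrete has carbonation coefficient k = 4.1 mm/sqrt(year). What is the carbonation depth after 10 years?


depth = k * sqrt(t)
= 4.1 * sqrt(10)
= 12.97 mm

12.97


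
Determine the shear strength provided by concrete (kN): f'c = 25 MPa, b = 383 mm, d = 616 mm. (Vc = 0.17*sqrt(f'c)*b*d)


Vc = 0.17 * sqrt(25) * 383 * 616 / 1000
= 200.54 kN

200.54


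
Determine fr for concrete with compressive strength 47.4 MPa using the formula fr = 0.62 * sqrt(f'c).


fr = 0.62 * sqrt(47.4)
= 4.269 MPa

4.269


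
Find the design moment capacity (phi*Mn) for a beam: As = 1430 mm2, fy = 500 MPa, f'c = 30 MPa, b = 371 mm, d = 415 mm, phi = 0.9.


a = As * fy / (0.85 * f'c * b)
= 1430 * 500 / (0.85 * 30 * 371)
= 75.5774 mm
Mn = As * fy * (d - a/2) / 10^6
= 269.7061 kN-m
phi*Mn = 0.9 * 269.7061 = 242.74 kN-m

242.74


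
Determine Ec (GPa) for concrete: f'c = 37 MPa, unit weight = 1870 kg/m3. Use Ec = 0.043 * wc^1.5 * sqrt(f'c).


Ec = 0.043 * 1870^1.5 * sqrt(37) / 1000
= 21.15 GPa

21.15


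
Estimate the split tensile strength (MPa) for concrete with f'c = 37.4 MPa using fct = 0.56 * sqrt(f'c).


fct = 0.56 * sqrt(37.4)
= 0.56 * 6.116
= 3.425 MPa

3.425


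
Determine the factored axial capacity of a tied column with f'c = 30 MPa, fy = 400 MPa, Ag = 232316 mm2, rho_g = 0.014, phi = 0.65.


Ast = rho * Ag = 0.014 * 232316 = 3252.424 mm2
phi*Pn = 0.65 * 0.80 * (0.85 * 30 * (232316 - 3252.424) + 400 * 3252.424) / 1000
= 3713.89 kN

3713.89


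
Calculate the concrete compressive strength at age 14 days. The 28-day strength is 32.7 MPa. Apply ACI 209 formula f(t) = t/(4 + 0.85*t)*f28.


f(14) = 14 / (4 + 0.85 * 14) * 32.7
= 14 / 15.9 * 32.7
= 28.79 MPa

28.79


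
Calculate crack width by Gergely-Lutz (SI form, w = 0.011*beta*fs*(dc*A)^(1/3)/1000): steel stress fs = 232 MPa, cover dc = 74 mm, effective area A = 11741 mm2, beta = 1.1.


w = 0.011 * beta * fs * (dc * A)^(1/3) / 1000
= 0.011 * 1.1 * 232 * (74 * 11741)^(1/3) / 1000
= 0.268 mm

0.268


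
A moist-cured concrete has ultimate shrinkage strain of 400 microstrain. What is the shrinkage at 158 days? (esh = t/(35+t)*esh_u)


esh(158) = 158 / (35 + 158) * 400
= 158 / 193 * 400
= 327.5 microstrain

327.5


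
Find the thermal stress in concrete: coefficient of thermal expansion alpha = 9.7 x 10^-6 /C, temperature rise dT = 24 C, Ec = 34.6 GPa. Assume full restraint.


sigma = alpha * dT * Ec
= 9.7e-6 * 24 * 34.6 * 1000
= 8.055 MPa

8.055


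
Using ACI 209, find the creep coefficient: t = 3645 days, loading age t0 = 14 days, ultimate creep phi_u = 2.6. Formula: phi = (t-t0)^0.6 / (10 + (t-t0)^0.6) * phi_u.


dt = 3645 - 14 = 3631
phi = 3631^0.6 / (10 + 3631^0.6) * 2.6
= 2.423

2.423


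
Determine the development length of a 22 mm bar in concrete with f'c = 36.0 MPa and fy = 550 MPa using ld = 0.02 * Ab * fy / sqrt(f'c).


Ab = pi * 22^2 / 4 = 380.133 mm2
ld = 0.02 * 380.133 * 550 / sqrt(36.0)
= 696.9 mm

696.9


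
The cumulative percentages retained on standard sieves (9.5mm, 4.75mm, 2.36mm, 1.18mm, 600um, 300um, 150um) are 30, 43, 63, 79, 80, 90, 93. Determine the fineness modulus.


FM = sum(cumulative % retained) / 100
= 478 / 100
= 4.78

4.78


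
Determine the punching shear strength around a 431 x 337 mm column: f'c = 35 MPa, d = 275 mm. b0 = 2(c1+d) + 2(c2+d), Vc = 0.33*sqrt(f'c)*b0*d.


b0 = 2*(431 + 275) + 2*(337 + 275) = 2636 mm
Vc = 0.33 * sqrt(35) * 2636 * 275 / 1000
= 1415.23 kN

1415.23


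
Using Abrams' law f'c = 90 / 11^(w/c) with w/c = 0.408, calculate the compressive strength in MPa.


f'c = 90 / 11^0.408
= 90 / 2.66
= 33.83 MPa

33.83


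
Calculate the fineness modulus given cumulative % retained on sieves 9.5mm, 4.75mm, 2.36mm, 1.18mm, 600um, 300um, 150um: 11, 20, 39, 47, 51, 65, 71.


FM = sum(cumulative % retained) / 100
= 304 / 100
= 3.04

3.04


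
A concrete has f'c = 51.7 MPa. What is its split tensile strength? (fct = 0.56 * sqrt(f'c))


fct = 0.56 * sqrt(51.7)
= 0.56 * 7.19
= 4.027 MPa

4.027


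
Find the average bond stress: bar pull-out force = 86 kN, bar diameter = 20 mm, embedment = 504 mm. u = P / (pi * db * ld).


u = P / (pi * db * ld)
= 86 * 1000 / (pi * 20 * 504)
= 2.716 MPa

2.716


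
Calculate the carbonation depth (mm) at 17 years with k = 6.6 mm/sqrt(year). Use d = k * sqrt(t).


depth = k * sqrt(t)
= 6.6 * sqrt(17)
= 27.21 mm

27.21


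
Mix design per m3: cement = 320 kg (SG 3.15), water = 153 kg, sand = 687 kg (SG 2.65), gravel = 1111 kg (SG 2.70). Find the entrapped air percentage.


Vol cement = 320 / (3.15 * 1000) = 0.101587 m3
Vol water = 153 / 1000 = 0.153 m3
Vol sand = 687 / (2.65 * 1000) = 0.259245 m3
Vol gravel = 1111 / (2.70 * 1000) = 0.411481 m3
Total solid + water volume = 0.925314 m3
Air = (1 - 0.925314) * 100 = 7.47%

7.47


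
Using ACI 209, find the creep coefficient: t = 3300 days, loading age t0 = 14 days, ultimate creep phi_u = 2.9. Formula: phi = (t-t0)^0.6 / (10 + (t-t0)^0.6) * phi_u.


dt = 3300 - 14 = 3286
phi = 3286^0.6 / (10 + 3286^0.6) * 2.9
= 2.691

2.691


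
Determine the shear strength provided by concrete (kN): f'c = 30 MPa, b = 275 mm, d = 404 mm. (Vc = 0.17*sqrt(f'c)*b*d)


Vc = 0.17 * sqrt(30) * 275 * 404 / 1000
= 103.45 kN

103.45


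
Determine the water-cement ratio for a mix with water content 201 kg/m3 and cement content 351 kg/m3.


w/c = water / cement
w/c = 201 / 351 = 0.573

0.573


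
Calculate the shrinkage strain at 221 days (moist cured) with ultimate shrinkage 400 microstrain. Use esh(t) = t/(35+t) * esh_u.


esh(221) = 221 / (35 + 221) * 400
= 221 / 256 * 400
= 345.3 microstrain

345.3


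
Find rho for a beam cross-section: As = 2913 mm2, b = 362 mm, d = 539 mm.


rho = As / (b * d)
= 2913 / (362 * 539)
= 0.0149

0.0149


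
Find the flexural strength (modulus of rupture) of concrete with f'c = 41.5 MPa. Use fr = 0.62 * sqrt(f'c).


fr = 0.62 * sqrt(41.5)
= 3.994 MPa

3.994


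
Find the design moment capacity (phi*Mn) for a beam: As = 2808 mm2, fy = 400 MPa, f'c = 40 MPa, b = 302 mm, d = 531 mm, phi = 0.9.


a = As * fy / (0.85 * f'c * b)
= 2808 * 400 / (0.85 * 40 * 302)
= 109.3884 mm
Mn = As * fy * (d - a/2) / 10^6
= 534.9867 kN-m
phi*Mn = 0.9 * 534.9867 = 481.49 kN-m

481.49


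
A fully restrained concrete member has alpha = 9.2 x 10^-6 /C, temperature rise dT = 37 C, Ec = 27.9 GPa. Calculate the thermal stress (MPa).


sigma = alpha * dT * Ec
= 9.2e-6 * 37 * 27.9 * 1000
= 9.497 MPa

9.497


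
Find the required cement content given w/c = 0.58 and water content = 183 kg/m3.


Cement = water / (w/c)
= 183 / 0.58
= 315.5 kg/m3

315.5


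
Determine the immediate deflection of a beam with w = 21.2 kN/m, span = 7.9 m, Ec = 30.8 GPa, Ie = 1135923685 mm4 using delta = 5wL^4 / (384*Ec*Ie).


Convert: L = 7.9 m = 7900 mm, Ec = 30.8 GPa = 30800 MPa
delta = 5 * 21.2 * 7900^4 / (384 * 30800 * 1135923685)
= 30.73 mm

30.73


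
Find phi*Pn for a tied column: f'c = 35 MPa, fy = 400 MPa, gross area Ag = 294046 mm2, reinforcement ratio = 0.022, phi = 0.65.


Ast = rho * Ag = 0.022 * 294046 = 6469.012 mm2
phi*Pn = 0.65 * 0.80 * (0.85 * 35 * (294046 - 6469.012) + 400 * 6469.012) / 1000
= 5794.37 kN

5794.37


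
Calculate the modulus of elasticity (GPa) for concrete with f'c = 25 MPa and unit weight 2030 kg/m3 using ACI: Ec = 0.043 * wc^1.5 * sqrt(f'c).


Ec = 0.043 * 2030^1.5 * sqrt(25) / 1000
= 19.66 GPa

19.66


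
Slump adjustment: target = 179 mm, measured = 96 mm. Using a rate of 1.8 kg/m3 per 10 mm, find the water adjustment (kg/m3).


Difference = 179 - 96 = 83 mm
Water adjustment = 83 * 1.8 / 10 = 14.9 kg/m3

14.9


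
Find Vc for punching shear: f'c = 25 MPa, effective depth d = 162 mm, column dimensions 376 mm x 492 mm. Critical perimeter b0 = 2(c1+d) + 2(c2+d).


b0 = 2*(376 + 162) + 2*(492 + 162) = 2384 mm
Vc = 0.33 * sqrt(25) * 2384 * 162 / 1000
= 637.24 kN

637.24


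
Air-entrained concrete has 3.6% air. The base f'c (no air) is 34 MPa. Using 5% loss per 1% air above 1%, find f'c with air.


Strength loss = (3.6 - 1) * 5 = 13.0%
f'c = 34 * (1 - 13.0/100)
= 29.58 MPa

29.58


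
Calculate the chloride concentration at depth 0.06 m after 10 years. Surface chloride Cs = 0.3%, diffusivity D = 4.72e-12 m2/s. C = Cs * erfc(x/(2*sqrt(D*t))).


t_seconds = 10 * 365.25 * 24 * 3600 = 315576000.0 s
arg = 0.06 / (2 * sqrt(4.72e-12 * 315576000.0))
= 0.7773
erfc(0.7773) = 0.2716
C = 0.3 * 0.2716 = 0.0815%

0.0815


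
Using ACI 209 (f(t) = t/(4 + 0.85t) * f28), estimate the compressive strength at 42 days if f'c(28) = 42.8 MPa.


f(42) = 42 / (4 + 0.85 * 42) * 42.8
= 42 / 39.7 * 42.8
= 45.28 MPa

45.28


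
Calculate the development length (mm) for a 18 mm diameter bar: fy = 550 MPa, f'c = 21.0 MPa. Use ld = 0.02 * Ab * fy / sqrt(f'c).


Ab = pi * 18^2 / 4 = 254.469 mm2
ld = 0.02 * 254.469 * 550 / sqrt(21.0)
= 610.8 mm

610.8


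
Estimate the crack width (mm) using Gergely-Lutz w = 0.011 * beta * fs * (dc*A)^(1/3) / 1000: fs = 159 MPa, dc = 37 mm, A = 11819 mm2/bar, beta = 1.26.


w = 0.011 * beta * fs * (dc * A)^(1/3) / 1000
= 0.011 * 1.26 * 159 * (37 * 11819)^(1/3) / 1000
= 0.167 mm

0.167


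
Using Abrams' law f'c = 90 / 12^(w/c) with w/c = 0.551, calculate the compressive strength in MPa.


f'c = 90 / 12^0.551
= 90 / 3.932
= 22.89 MPa

22.89


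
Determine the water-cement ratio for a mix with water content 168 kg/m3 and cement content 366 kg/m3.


w/c = water / cement
w/c = 168 / 366 = 0.459

0.459


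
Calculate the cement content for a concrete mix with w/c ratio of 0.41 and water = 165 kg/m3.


Cement = water / (w/c)
= 165 / 0.41
= 402.4 kg/m3

402.4


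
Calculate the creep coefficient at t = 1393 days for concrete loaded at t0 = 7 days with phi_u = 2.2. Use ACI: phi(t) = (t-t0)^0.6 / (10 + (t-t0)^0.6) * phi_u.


dt = 1393 - 7 = 1386
phi = 1386^0.6 / (10 + 1386^0.6) * 2.2
= 1.946

1.946


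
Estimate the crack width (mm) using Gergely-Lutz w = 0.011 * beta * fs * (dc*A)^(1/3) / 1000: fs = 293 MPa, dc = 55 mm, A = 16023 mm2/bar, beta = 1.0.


w = 0.011 * beta * fs * (dc * A)^(1/3) / 1000
= 0.011 * 1.0 * 293 * (55 * 16023)^(1/3) / 1000
= 0.309 mm

0.309


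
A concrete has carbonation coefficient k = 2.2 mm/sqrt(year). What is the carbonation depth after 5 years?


depth = k * sqrt(t)
= 2.2 * sqrt(5)
= 4.92 mm

4.92


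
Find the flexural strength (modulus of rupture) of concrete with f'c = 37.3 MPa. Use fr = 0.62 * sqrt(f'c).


fr = 0.62 * sqrt(37.3)
= 3.787 MPa

3.787


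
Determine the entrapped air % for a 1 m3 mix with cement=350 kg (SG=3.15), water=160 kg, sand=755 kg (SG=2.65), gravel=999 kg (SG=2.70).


Vol cement = 350 / (3.15 * 1000) = 0.111111 m3
Vol water = 160 / 1000 = 0.16 m3
Vol sand = 755 / (2.65 * 1000) = 0.284906 m3
Vol gravel = 999 / (2.70 * 1000) = 0.37 m3
Total solid + water volume = 0.926017 m3
Air = (1 - 0.926017) * 100 = 7.4%

7.4


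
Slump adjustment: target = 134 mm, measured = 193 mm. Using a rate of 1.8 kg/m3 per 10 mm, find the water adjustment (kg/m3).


Difference = 134 - 193 = -59 mm
Water adjustment = -59 * 1.8 / 10 = -10.6 kg/m3

-10.6


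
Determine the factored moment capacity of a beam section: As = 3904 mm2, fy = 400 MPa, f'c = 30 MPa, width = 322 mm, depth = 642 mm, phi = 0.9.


a = As * fy / (0.85 * f'c * b)
= 3904 * 400 / (0.85 * 30 * 322)
= 190.1839 mm
Mn = As * fy * (d - a/2) / 10^6
= 854.0516 kN-m
phi*Mn = 0.9 * 854.0516 = 768.65 kN-m

768.65


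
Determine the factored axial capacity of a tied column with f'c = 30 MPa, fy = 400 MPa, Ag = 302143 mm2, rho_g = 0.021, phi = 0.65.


Ast = rho * Ag = 0.021 * 302143 = 6345.003 mm2
phi*Pn = 0.65 * 0.80 * (0.85 * 30 * (302143 - 6345.003) + 400 * 6345.003) / 1000
= 5242.04 kN

5242.04


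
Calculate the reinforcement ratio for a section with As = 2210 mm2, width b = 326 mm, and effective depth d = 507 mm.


rho = As / (b * d)
= 2210 / (326 * 507)
= 0.0134

0.0134


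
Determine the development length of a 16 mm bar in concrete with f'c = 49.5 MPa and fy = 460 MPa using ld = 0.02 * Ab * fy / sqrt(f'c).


Ab = pi * 16^2 / 4 = 201.062 mm2
ld = 0.02 * 201.062 * 460 / sqrt(49.5)
= 262.9 mm

262.9


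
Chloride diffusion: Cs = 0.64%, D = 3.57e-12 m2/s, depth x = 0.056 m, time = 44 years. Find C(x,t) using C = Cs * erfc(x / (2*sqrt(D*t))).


t_seconds = 44 * 365.25 * 24 * 3600 = 1388534400.0 s
arg = 0.056 / (2 * sqrt(3.57e-12 * 1388534400.0))
= 0.3977
erfc(0.3977) = 0.5738
C = 0.64 * 0.5738 = 0.3673%

0.3673


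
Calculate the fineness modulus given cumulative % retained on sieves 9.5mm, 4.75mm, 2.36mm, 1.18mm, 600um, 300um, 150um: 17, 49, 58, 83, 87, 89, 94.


FM = sum(cumulative % retained) / 100
= 477 / 100
= 4.77

4.77


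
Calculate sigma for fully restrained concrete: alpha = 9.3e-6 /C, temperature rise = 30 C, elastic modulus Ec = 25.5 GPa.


sigma = alpha * dT * Ec
= 9.3e-6 * 30 * 25.5 * 1000
= 7.115 MPa

7.115


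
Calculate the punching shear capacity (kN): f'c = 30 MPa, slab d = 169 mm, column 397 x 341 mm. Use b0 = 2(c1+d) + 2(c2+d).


b0 = 2*(397 + 169) + 2*(341 + 169) = 2152 mm
Vc = 0.33 * sqrt(30) * 2152 * 169 / 1000
= 657.36 kN

657.36


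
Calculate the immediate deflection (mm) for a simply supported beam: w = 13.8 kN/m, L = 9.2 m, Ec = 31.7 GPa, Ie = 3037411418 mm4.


Convert: L = 9.2 m = 9200 mm, Ec = 31.7 GPa = 31700 MPa
delta = 5 * 13.8 * 9200^4 / (384 * 31700 * 3037411418)
= 13.37 mm

13.37


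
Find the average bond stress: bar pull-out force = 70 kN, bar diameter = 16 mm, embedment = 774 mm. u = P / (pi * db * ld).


u = P / (pi * db * ld)
= 70 * 1000 / (pi * 16 * 774)
= 1.799 MPa

1.799


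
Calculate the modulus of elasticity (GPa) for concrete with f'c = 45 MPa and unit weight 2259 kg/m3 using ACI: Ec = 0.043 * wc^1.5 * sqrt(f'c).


Ec = 0.043 * 2259^1.5 * sqrt(45) / 1000
= 30.97 GPa

30.97


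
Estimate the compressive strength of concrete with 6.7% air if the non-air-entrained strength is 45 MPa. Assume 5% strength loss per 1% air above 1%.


Strength loss = (6.7 - 1) * 5 = 28.5%
f'c = 45 * (1 - 28.5/100)
= 32.18 MPa

32.18


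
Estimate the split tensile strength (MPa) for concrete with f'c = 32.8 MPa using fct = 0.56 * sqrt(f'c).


fct = 0.56 * sqrt(32.8)
= 0.56 * 5.727
= 3.207 MPa

3.207


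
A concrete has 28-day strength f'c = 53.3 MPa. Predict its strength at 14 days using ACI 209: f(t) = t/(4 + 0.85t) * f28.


f(14) = 14 / (4 + 0.85 * 14) * 53.3
= 14 / 15.9 * 53.3
= 46.93 MPa

46.93


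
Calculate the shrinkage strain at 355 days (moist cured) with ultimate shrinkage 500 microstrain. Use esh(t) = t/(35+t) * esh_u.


esh(355) = 355 / (35 + 355) * 500
= 355 / 390 * 500
= 455.1 microstrain

455.1


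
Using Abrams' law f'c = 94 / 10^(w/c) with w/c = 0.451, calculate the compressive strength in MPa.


f'c = 94 / 10^0.451
= 94 / 2.825
= 33.28 MPa

33.28


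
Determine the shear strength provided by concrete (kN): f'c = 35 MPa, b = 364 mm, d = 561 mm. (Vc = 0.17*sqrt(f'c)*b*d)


Vc = 0.17 * sqrt(35) * 364 * 561 / 1000
= 205.37 kN

205.37


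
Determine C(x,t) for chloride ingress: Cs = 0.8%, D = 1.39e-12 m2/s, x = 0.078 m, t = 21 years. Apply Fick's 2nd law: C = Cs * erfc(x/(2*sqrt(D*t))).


t_seconds = 21 * 365.25 * 24 * 3600 = 662709600.0 s
arg = 0.078 / (2 * sqrt(1.39e-12 * 662709600.0))
= 1.285
erfc(1.285) = 0.0692
C = 0.8 * 0.0692 = 0.0553%

0.0553


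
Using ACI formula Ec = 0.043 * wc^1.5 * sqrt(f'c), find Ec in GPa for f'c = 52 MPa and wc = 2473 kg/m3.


Ec = 0.043 * 2473^1.5 * sqrt(52) / 1000
= 38.13 GPa

38.13


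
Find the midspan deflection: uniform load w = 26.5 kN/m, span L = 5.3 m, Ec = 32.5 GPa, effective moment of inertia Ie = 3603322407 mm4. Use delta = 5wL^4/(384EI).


Convert: L = 5.3 m = 5300 mm, Ec = 32.5 GPa = 32500 MPa
delta = 5 * 26.5 * 5300^4 / (384 * 32500 * 3603322407)
= 2.32 mm

2.32


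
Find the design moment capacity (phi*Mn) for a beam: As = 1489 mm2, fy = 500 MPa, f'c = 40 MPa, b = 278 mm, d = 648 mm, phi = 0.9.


a = As * fy / (0.85 * f'c * b)
= 1489 * 500 / (0.85 * 40 * 278)
= 78.7664 mm
Mn = As * fy * (d - a/2) / 10^6
= 453.1152 kN-m
phi*Mn = 0.9 * 453.1152 = 407.8 kN-m

407.8


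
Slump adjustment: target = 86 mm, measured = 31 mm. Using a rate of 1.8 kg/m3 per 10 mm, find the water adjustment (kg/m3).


Difference = 86 - 31 = 55 mm
Water adjustment = 55 * 1.8 / 10 = 9.9 kg/m3

9.9


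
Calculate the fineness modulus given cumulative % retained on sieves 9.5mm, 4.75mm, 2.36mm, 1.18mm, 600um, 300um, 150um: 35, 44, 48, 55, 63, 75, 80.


FM = sum(cumulative % retained) / 100
= 400 / 100
= 4.0

4.0


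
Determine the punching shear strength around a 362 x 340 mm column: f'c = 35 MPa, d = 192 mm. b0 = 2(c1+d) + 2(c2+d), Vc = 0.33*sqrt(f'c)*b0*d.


b0 = 2*(362 + 192) + 2*(340 + 192) = 2172 mm
Vc = 0.33 * sqrt(35) * 2172 * 192 / 1000
= 814.16 kN

814.16


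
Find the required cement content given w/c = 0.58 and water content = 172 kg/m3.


Cement = water / (w/c)
= 172 / 0.58
= 296.6 kg/m3

296.6


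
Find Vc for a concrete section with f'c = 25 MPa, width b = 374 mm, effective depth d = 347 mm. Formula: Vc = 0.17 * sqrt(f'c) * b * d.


Vc = 0.17 * sqrt(25) * 374 * 347 / 1000
= 110.31 kN

110.31


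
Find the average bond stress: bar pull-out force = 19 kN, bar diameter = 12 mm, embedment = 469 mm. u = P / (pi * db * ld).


u = P / (pi * db * ld)
= 19 * 1000 / (pi * 12 * 469)
= 1.075 MPa

1.075


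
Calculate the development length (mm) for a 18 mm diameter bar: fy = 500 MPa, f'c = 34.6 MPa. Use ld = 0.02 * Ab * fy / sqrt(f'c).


Ab = pi * 18^2 / 4 = 254.469 mm2
ld = 0.02 * 254.469 * 500 / sqrt(34.6)
= 432.6 mm

432.6


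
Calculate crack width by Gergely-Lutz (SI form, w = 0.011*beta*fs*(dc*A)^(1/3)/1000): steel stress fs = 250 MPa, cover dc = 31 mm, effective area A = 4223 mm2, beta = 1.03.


w = 0.011 * beta * fs * (dc * A)^(1/3) / 1000
= 0.011 * 1.03 * 250 * (31 * 4223)^(1/3) / 1000
= 0.144 mm

0.144


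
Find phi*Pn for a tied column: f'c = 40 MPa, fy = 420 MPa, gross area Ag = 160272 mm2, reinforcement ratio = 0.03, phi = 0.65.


Ast = rho * Ag = 0.03 * 160272 = 4808.16 mm2
phi*Pn = 0.65 * 0.80 * (0.85 * 40 * (160272 - 4808.16) + 420 * 4808.16) / 1000
= 3798.7 kN

3798.7


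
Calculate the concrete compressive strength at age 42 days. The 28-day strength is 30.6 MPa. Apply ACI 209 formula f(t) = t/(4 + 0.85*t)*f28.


f(42) = 42 / (4 + 0.85 * 42) * 30.6
= 42 / 39.7 * 30.6
= 32.37 MPa

32.37


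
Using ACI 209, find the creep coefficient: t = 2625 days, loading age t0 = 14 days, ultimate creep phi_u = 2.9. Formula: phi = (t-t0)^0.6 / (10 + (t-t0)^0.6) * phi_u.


dt = 2625 - 14 = 2611
phi = 2611^0.6 / (10 + 2611^0.6) * 2.9
= 2.663

2.663


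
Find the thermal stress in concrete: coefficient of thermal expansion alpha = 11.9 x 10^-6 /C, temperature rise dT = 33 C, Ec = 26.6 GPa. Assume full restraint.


sigma = alpha * dT * Ec
= 11.9e-6 * 33 * 26.6 * 1000
= 10.446 MPa

10.446


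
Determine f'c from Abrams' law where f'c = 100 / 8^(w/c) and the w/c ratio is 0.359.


f'c = 100 / 8^0.359
= 100 / 2.11
= 47.4 MPa

47.4


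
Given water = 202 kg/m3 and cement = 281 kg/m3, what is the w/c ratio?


w/c = water / cement
w/c = 202 / 281 = 0.719

0.719


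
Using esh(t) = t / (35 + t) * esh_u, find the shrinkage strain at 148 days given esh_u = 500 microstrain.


esh(148) = 148 / (35 + 148) * 500
= 148 / 183 * 500
= 404.4 microstrain

404.4


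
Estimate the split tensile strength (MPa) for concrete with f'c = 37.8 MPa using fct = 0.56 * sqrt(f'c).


fct = 0.56 * sqrt(37.8)
= 0.56 * 6.148
= 3.443 MPa

3.443


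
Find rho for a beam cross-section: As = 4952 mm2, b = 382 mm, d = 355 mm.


rho = As / (b * d)
= 4952 / (382 * 355)
= 0.0365

0.0365


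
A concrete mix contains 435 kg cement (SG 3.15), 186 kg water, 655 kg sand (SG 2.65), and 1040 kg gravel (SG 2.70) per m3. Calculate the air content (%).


Vol cement = 435 / (3.15 * 1000) = 0.138095 m3
Vol water = 186 / 1000 = 0.186 m3
Vol sand = 655 / (2.65 * 1000) = 0.24717 m3
Vol gravel = 1040 / (2.70 * 1000) = 0.385185 m3
Total solid + water volume = 0.95645 m3
Air = (1 - 0.95645) * 100 = 4.35%

4.35


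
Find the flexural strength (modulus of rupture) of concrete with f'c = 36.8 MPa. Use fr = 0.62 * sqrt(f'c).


fr = 0.62 * sqrt(36.8)
= 3.761 MPa

3.761


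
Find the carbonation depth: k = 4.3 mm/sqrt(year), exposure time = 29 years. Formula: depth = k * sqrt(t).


depth = k * sqrt(t)
= 4.3 * sqrt(29)
= 23.16 mm

23.16


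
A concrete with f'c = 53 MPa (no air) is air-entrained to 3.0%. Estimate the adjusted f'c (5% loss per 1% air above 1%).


Strength loss = (3.0 - 1) * 5 = 10.0%
f'c = 53 * (1 - 10.0/100)
= 47.7 MPa

47.7


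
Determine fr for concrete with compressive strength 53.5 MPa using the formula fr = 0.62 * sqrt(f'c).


fr = 0.62 * sqrt(53.5)
= 4.535 MPa

4.535


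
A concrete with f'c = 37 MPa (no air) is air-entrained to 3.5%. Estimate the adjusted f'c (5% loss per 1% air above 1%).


Strength loss = (3.5 - 1) * 5 = 12.5%
f'c = 37 * (1 - 12.5/100)
= 32.38 MPa

32.38


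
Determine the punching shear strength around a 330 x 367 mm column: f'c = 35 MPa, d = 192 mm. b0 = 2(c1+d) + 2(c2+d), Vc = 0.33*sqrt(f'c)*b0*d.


b0 = 2*(330 + 192) + 2*(367 + 192) = 2162 mm
Vc = 0.33 * sqrt(35) * 2162 * 192 / 1000
= 810.41 kN

810.41


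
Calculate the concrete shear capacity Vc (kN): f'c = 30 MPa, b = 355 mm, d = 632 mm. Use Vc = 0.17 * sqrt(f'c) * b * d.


Vc = 0.17 * sqrt(30) * 355 * 632 / 1000
= 208.91 kN

208.91


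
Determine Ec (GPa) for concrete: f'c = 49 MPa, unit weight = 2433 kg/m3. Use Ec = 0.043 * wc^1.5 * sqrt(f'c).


Ec = 0.043 * 2433^1.5 * sqrt(49) / 1000
= 36.12 GPa

36.12


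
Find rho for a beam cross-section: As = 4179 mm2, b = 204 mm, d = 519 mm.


rho = As / (b * d)
= 4179 / (204 * 519)
= 0.0395

0.0395


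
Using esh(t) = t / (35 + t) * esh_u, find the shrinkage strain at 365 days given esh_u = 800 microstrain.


esh(365) = 365 / (35 + 365) * 800
= 365 / 400 * 800
= 730.0 microstrain

730.0


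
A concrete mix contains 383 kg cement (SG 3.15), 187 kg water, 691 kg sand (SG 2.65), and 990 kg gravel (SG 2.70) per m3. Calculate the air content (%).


Vol cement = 383 / (3.15 * 1000) = 0.121587 m3
Vol water = 187 / 1000 = 0.187 m3
Vol sand = 691 / (2.65 * 1000) = 0.260755 m3
Vol gravel = 990 / (2.70 * 1000) = 0.366667 m3
Total solid + water volume = 0.936009 m3
Air = (1 - 0.936009) * 100 = 6.4%

6.4


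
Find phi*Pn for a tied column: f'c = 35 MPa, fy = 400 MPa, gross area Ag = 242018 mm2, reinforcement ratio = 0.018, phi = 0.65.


Ast = rho * Ag = 0.018 * 242018 = 4356.324 mm2
phi*Pn = 0.65 * 0.80 * (0.85 * 35 * (242018 - 4356.324) + 400 * 4356.324) / 1000
= 4582.74 kN

4582.74


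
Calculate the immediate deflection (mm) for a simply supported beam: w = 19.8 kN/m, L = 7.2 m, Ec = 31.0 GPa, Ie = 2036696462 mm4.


Convert: L = 7.2 m = 7200 mm, Ec = 31.0 GPa = 31000 MPa
delta = 5 * 19.8 * 7200^4 / (384 * 31000 * 2036696462)
= 10.97 mm

10.97


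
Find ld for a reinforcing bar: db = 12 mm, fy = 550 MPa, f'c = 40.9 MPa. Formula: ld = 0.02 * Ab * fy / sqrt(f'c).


Ab = pi * 12^2 / 4 = 113.097 mm2
ld = 0.02 * 113.097 * 550 / sqrt(40.9)
= 194.5 mm

194.5


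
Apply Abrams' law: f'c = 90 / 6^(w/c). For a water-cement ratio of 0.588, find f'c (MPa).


f'c = 90 / 6^0.588
= 90 / 2.868
= 31.38 MPa

31.38


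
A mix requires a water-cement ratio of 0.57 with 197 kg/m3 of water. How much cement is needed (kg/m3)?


Cement = water / (w/c)
= 197 / 0.57
= 345.6 kg/m3

345.6


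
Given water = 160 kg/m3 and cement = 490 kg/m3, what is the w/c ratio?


w/c = water / cement
w/c = 160 / 490 = 0.327

0.327


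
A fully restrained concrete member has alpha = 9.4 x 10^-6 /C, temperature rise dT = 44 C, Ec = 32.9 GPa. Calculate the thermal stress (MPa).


sigma = alpha * dT * Ec
= 9.4e-6 * 44 * 32.9 * 1000
= 13.607 MPa

13.607


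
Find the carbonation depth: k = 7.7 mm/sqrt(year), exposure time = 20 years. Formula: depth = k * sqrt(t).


depth = k * sqrt(t)
= 7.7 * sqrt(20)
= 34.44 mm

34.44


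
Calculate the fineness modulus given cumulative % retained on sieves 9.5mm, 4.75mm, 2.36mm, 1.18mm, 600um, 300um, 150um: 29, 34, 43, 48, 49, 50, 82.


FM = sum(cumulative % retained) / 100
= 335 / 100
= 3.35

3.35


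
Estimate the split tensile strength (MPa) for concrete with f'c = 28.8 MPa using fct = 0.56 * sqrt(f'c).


fct = 0.56 * sqrt(28.8)
= 0.56 * 5.367
= 3.005 MPa

3.005


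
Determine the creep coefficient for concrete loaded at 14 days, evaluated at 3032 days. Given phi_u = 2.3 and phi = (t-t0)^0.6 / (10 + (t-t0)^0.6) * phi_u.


dt = 3032 - 14 = 3018
phi = 3018^0.6 / (10 + 3018^0.6) * 2.3
= 2.126

2.126


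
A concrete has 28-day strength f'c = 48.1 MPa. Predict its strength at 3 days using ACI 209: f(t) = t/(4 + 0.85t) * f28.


f(3) = 3 / (4 + 0.85 * 3) * 48.1
= 3 / 6.55 * 48.1
= 22.03 MPa

22.03


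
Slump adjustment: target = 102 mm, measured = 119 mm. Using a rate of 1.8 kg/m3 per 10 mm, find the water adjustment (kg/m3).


Difference = 102 - 119 = -17 mm
Water adjustment = -17 * 1.8 / 10 = -3.1 kg/m3

-3.1


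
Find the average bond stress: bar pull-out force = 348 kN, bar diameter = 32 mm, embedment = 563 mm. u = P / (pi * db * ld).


u = P / (pi * db * ld)
= 348 * 1000 / (pi * 32 * 563)
= 6.149 MPa

6.149


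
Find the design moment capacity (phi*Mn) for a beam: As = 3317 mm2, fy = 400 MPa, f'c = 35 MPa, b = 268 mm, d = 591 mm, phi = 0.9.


a = As * fy / (0.85 * f'c * b)
= 3317 * 400 / (0.85 * 35 * 268)
= 166.4116 mm
Mn = As * fy * (d - a/2) / 10^6
= 673.7413 kN-m
phi*Mn = 0.9 * 673.7413 = 606.37 kN-m

606.37


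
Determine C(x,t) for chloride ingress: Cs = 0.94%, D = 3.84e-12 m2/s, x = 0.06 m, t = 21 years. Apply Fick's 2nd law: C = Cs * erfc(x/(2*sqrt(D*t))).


t_seconds = 21 * 365.25 * 24 * 3600 = 662709600.0 s
arg = 0.06 / (2 * sqrt(3.84e-12 * 662709600.0))
= 0.5947
erfc(0.5947) = 0.4003
C = 0.94 * 0.4003 = 0.3763%

0.3763


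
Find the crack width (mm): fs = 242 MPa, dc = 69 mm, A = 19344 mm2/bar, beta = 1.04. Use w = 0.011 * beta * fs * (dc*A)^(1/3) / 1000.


w = 0.011 * beta * fs * (dc * A)^(1/3) / 1000
= 0.011 * 1.04 * 242 * (69 * 19344)^(1/3) / 1000
= 0.305 mm

0.305


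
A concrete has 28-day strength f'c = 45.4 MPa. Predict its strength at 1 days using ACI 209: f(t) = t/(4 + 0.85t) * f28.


f(1) = 1 / (4 + 0.85 * 1) * 45.4
= 1 / 4.85 * 45.4
= 9.36 MPa

9.36


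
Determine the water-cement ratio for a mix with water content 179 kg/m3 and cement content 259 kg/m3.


w/c = water / cement
w/c = 179 / 259 = 0.691

0.691


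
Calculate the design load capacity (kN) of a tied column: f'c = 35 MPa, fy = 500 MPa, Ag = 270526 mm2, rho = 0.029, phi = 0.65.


Ast = rho * Ag = 0.029 * 270526 = 7845.254 mm2
phi*Pn = 0.65 * 0.80 * (0.85 * 35 * (270526 - 7845.254) + 500 * 7845.254) / 1000
= 6103.44 kN

6103.44


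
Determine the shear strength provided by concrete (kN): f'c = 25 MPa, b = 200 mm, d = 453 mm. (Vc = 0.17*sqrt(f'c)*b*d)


Vc = 0.17 * sqrt(25) * 200 * 453 / 1000
= 77.01 kN

77.01


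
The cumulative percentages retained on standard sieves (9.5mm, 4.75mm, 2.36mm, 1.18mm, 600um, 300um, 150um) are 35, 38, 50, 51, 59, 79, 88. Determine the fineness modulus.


FM = sum(cumulative % retained) / 100
= 400 / 100
= 4.0

4.0


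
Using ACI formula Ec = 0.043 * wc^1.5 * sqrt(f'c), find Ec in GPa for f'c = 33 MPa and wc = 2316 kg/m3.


Ec = 0.043 * 2316^1.5 * sqrt(33) / 1000
= 27.53 GPa

27.53


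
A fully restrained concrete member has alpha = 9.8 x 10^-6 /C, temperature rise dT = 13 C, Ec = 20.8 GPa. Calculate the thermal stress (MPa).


sigma = alpha * dT * Ec
= 9.8e-6 * 13 * 20.8 * 1000
= 2.65 MPa

2.65


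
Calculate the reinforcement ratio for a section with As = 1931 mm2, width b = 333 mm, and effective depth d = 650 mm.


rho = As / (b * d)
= 1931 / (333 * 650)
= 0.0089

0.0089


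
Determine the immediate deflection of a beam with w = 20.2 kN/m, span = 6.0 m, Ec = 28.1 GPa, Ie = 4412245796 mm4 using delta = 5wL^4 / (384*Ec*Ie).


Convert: L = 6.0 m = 6000 mm, Ec = 28.1 GPa = 28100 MPa
delta = 5 * 20.2 * 6000^4 / (384 * 28100 * 4412245796)
= 2.75 mm

2.75


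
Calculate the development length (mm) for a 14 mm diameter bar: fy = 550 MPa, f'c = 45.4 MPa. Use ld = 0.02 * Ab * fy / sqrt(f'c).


Ab = pi * 14^2 / 4 = 153.938 mm2
ld = 0.02 * 153.938 * 550 / sqrt(45.4)
= 251.3 mm

251.3


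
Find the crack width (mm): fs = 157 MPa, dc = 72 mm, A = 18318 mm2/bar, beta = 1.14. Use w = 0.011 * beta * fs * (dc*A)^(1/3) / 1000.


w = 0.011 * beta * fs * (dc * A)^(1/3) / 1000
= 0.011 * 1.14 * 157 * (72 * 18318)^(1/3) / 1000
= 0.216 mm

0.216


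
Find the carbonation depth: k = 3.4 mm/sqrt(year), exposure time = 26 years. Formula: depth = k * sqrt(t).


depth = k * sqrt(t)
= 3.4 * sqrt(26)
= 17.34 mm

17.34


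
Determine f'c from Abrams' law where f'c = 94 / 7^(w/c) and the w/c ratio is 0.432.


f'c = 94 / 7^0.432
= 94 / 2.318
= 40.56 MPa

40.56


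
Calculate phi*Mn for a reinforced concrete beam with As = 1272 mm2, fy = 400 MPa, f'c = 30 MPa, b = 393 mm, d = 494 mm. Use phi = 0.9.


a = As * fy / (0.85 * f'c * b)
= 1272 * 400 / (0.85 * 30 * 393)
= 50.7708 mm
Mn = As * fy * (d - a/2) / 10^6
= 238.4311 kN-m
phi*Mn = 0.9 * 238.4311 = 214.59 kN-m

214.59


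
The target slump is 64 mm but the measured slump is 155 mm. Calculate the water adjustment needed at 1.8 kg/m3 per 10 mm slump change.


Difference = 64 - 155 = -91 mm
Water adjustment = -91 * 1.8 / 10 = -16.4 kg/m3

-16.4


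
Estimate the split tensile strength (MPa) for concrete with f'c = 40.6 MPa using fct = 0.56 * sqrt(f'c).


fct = 0.56 * sqrt(40.6)
= 0.56 * 6.372
= 3.568 MPa

3.568


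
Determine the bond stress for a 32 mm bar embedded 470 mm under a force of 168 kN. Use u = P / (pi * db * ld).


u = P / (pi * db * ld)
= 168 * 1000 / (pi * 32 * 470)
= 3.556 MPa

3.556


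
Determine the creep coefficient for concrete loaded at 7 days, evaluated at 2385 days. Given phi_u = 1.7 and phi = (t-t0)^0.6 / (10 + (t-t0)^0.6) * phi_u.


dt = 2385 - 7 = 2378
phi = 2378^0.6 / (10 + 2378^0.6) * 1.7
= 1.554

1.554


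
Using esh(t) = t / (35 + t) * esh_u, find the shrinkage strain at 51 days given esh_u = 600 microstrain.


esh(51) = 51 / (35 + 51) * 600
= 51 / 86 * 600
= 355.8 microstrain

355.8
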